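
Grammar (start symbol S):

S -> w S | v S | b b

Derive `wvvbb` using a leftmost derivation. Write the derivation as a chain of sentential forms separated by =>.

S=>wS=>wvS=>wvvS=>wvvbb

S => wS   [S -> w S]
wS => wvS   [S -> v S]
wvS => wvvS   [S -> v S]
wvvS => wvvbb   [S -> b b]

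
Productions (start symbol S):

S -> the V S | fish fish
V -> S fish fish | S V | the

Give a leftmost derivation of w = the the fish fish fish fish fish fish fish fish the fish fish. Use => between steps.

S => the V S   [S -> the V S]
the V S => the S V S   [V -> S V]
the S V S => the the V S V S   [S -> the V S]
the the V S V S => the the S V S V S   [V -> S V]
the the S V S V S => the the fish fish V S V S   [S -> fish fish]
the the fish fish V S V S => the the fish fish S fish fish S V S   [V -> S fish fish]
the the fish fish S fish fish S V S => the the fish fish fish fish fish fish S V S   [S -> fish fish]
the the fish fish fish fish fish fish S V S => the the fish fish fish fish fish fish fish fish V S   [S -> fish fish]
the the fish fish fish fish fish fish fish fish V S => the the fish fish fish fish fish fish fish fish the S   [V -> the]
the the fish fish fish fish fish fish fish fish the S => the the fish fish fish fish fish fish fish fish the fish fish   [S -> fish fish]

S => the V S => the S V S => the the V S V S => the the S V S V S => the the fish fish V S V S => the the fish fish S fish fish S V S => the the fish fish fish fish fish fish S V S => the the fish fish fish fish fish fish fish fish V S => the the fish fish fish fish fish fish fish fish the S => the the fish fish fish fish fish fish fish fish the fish fish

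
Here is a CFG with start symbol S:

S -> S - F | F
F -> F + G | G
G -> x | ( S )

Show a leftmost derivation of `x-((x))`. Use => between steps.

S=>S-F=>F-F=>G-F=>x-F=>x-G=>x-(S)=>x-(F)=>x-(G)=>x-((S))=>x-((F))=>x-((G))=>x-((x))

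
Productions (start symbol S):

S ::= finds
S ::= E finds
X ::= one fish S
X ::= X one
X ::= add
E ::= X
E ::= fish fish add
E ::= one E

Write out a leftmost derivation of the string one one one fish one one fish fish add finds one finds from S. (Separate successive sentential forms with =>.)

S => E finds => one E finds => one one E finds => one one X finds => one one X one finds => one one one fish S one finds => one one one fish E finds one finds => one one one fish one E finds one finds => one one one fish one one E finds one finds => one one one fish one one fish fish add finds one finds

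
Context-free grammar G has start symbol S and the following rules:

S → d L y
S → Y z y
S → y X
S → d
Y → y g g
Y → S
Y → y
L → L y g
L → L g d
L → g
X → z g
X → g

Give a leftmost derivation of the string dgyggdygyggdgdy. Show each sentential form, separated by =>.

S => dLy => dLgdy => dLgdgdy => dLyggdgdy => dLygyggdgdy => dLgdygyggdgdy => dLyggdygyggdgdy => dgyggdygyggdgdy

S => dLy   [S → d L y]
dLy => dLgdy   [L → L g d]
dLgdy => dLgdgdy   [L → L g d]
dLgdgdy => dLyggdgdy   [L → L y g]
dLyggdgdy => dLygyggdgdy   [L → L y g]
dLygyggdgdy => dLgdygyggdgdy   [L → L g d]
dLgdygyggdgdy => dLyggdygyggdgdy   [L → L y g]
dLyggdygyggdgdy => dgyggdygyggdgdy   [L → g]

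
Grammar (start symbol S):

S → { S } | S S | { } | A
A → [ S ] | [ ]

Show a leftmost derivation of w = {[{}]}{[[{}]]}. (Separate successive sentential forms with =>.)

S=>SS=>{S}S=>{A}S=>{[S]}S=>{[{}]}S=>{[{}]}{S}=>{[{}]}{A}=>{[{}]}{[S]}=>{[{}]}{[A]}=>{[{}]}{[[S]]}=>{[{}]}{[[{}]]}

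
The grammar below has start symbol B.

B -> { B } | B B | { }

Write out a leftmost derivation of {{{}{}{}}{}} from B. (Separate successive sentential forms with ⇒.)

B ⇒ {B} ⇒ {BB} ⇒ {{B}B} ⇒ {{BB}B} ⇒ {{BBB}B} ⇒ {{{}BB}B} ⇒ {{{}{}B}B} ⇒ {{{}{}{}}B} ⇒ {{{}{}{}}{}}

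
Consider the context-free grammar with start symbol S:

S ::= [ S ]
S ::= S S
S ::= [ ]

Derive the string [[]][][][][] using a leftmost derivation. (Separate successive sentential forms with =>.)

S => SS   [S ::= S S]
SS => SSS   [S ::= S S]
SSS => SSSS   [S ::= S S]
SSSS => SSSSS   [S ::= S S]
SSSSS => [S]SSSS   [S ::= [ S ]]
[S]SSSS => [[]]SSSS   [S ::= [ ]]
[[]]SSSS => [[]][]SSS   [S ::= [ ]]
[[]][]SSS => [[]][][]SS   [S ::= [ ]]
[[]][][]SS => [[]][][][]S   [S ::= [ ]]
[[]][][][]S => [[]][][][][]   [S ::= [ ]]

S => SS => SSS => SSSS => SSSSS => [S]SSSS => [[]]SSSS => [[]][]SSS => [[]][][]SS => [[]][][][]S => [[]][][][][]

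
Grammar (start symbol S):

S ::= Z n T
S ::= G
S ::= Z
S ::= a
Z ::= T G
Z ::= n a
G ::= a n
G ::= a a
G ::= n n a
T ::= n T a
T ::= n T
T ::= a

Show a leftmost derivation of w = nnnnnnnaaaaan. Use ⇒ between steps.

S ⇒ Z   [S ::= Z]
Z ⇒ TG   [Z ::= T G]
TG ⇒ nTG   [T ::= n T]
nTG ⇒ nnTG   [T ::= n T]
nnTG ⇒ nnnTaG   [T ::= n T a]
nnnTaG ⇒ nnnnTaaG   [T ::= n T a]
nnnnTaaG ⇒ nnnnnTaaG   [T ::= n T]
nnnnnTaaG ⇒ nnnnnnTaaG   [T ::= n T]
nnnnnnTaaG ⇒ nnnnnnnTaaaG   [T ::= n T a]
nnnnnnnTaaaG ⇒ nnnnnnnaaaaG   [T ::= a]
nnnnnnnaaaaG ⇒ nnnnnnnaaaaan   [G ::= a n]

S ⇒ Z ⇒ TG ⇒ nTG ⇒ nnTG ⇒ nnnTaG ⇒ nnnnTaaG ⇒ nnnnnTaaG ⇒ nnnnnnTaaG ⇒ nnnnnnnTaaaG ⇒ nnnnnnnaaaaG ⇒ nnnnnnnaaaaan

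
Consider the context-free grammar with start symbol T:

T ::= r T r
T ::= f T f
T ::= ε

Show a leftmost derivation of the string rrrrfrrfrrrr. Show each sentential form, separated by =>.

T => rTr => rrTrr => rrrTrrr => rrrrTrrrr => rrrrfTfrrrr => rrrrfrTrfrrrr => rrrrfrrfrrrr

T => rTr   [T ::= r T r]
rTr => rrTrr   [T ::= r T r]
rrTrr => rrrTrrr   [T ::= r T r]
rrrTrrr => rrrrTrrrr   [T ::= r T r]
rrrrTrrrr => rrrrfTfrrrr   [T ::= f T f]
rrrrfTfrrrr => rrrrfrTrfrrrr   [T ::= r T r]
rrrrfrTrfrrrr => rrrrfrrfrrrr   [T ::= ε]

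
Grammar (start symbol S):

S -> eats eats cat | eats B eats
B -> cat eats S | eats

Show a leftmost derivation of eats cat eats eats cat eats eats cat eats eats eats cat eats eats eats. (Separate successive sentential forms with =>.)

S => eats B eats => eats cat eats S eats => eats cat eats eats B eats eats => eats cat eats eats cat eats S eats eats => eats cat eats eats cat eats eats B eats eats eats => eats cat eats eats cat eats eats cat eats S eats eats eats => eats cat eats eats cat eats eats cat eats eats eats cat eats eats eats

S => eats B eats   [S -> eats B eats]
eats B eats => eats cat eats S eats   [B -> cat eats S]
eats cat eats S eats => eats cat eats eats B eats eats   [S -> eats B eats]
eats cat eats eats B eats eats => eats cat eats eats cat eats S eats eats   [B -> cat eats S]
eats cat eats eats cat eats S eats eats => eats cat eats eats cat eats eats B eats eats eats   [S -> eats B eats]
eats cat eats eats cat eats eats B eats eats eats => eats cat eats eats cat eats eats cat eats S eats eats eats   [B -> cat eats S]
eats cat eats eats cat eats eats cat eats S eats eats eats => eats cat eats eats cat eats eats cat eats eats eats cat eats eats eats   [S -> eats eats cat]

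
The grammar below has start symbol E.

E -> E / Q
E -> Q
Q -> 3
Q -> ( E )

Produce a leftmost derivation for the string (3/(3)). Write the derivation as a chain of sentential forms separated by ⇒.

E ⇒ Q ⇒ (E) ⇒ (E/Q) ⇒ (Q/Q) ⇒ (3/Q) ⇒ (3/(E)) ⇒ (3/(Q)) ⇒ (3/(3))

E ⇒ Q   [E -> Q]
Q ⇒ (E)   [Q -> ( E )]
(E) ⇒ (E/Q)   [E -> E / Q]
(E/Q) ⇒ (Q/Q)   [E -> Q]
(Q/Q) ⇒ (3/Q)   [Q -> 3]
(3/Q) ⇒ (3/(E))   [Q -> ( E )]
(3/(E)) ⇒ (3/(Q))   [E -> Q]
(3/(Q)) ⇒ (3/(3))   [Q -> 3]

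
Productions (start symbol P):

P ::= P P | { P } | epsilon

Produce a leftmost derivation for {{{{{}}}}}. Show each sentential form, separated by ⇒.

P ⇒ {P}   [P ::= { P }]
{P} ⇒ {{P}}   [P ::= { P }]
{{P}} ⇒ {{{P}}}   [P ::= { P }]
{{{P}}} ⇒ {{{PP}}}   [P ::= P P]
{{{PP}}} ⇒ {{{{P}P}}}   [P ::= { P }]
{{{{P}P}}} ⇒ {{{{{P}}P}}}   [P ::= { P }]
{{{{{P}}P}}} ⇒ {{{{{}}P}}}   [P ::= epsilon]
{{{{{}}P}}} ⇒ {{{{{}}}}}   [P ::= epsilon]

P ⇒ {P} ⇒ {{P}} ⇒ {{{P}}} ⇒ {{{PP}}} ⇒ {{{{P}P}}} ⇒ {{{{{P}}P}}} ⇒ {{{{{}}P}}} ⇒ {{{{{}}}}}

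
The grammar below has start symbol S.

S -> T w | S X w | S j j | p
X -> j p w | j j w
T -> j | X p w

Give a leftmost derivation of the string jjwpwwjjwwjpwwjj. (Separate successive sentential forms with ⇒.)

S ⇒ Sjj ⇒ SXwjj ⇒ SXwXwjj ⇒ TwXwXwjj ⇒ XpwwXwXwjj ⇒ jjwpwwXwXwjj ⇒ jjwpwwjjwwXwjj ⇒ jjwpwwjjwwjpwwjj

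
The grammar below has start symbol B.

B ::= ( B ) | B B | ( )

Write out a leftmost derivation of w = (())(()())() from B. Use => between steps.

B => BB => (B)B => (())B => (())BB => (())(B)B => (())(BB)B => (())(()B)B => (())(()())B => (())(()())()

B => BB   [B ::= B B]
BB => (B)B   [B ::= ( B )]
(B)B => (())B   [B ::= ( )]
(())B => (())BB   [B ::= B B]
(())BB => (())(B)B   [B ::= ( B )]
(())(B)B => (())(BB)B   [B ::= B B]
(())(BB)B => (())(()B)B   [B ::= ( )]
(())(()B)B => (())(()())B   [B ::= ( )]
(())(()())B => (())(()())()   [B ::= ( )]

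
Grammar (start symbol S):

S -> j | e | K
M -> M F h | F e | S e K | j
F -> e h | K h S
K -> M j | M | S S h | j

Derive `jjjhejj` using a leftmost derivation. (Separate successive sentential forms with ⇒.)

S ⇒ K ⇒ Mj ⇒ SeKj ⇒ KeKj ⇒ SSheKj ⇒ KSheKj ⇒ jSheKj ⇒ jKheKj ⇒ jMjheKj ⇒ jjjheKj ⇒ jjjhejj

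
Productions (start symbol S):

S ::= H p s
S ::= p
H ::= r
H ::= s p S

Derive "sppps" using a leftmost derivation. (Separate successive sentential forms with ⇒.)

S ⇒ Hps   [S ::= H p s]
Hps ⇒ spSps   [H ::= s p S]
spSps ⇒ sppps   [S ::= p]

S⇒Hps⇒spSps⇒sppps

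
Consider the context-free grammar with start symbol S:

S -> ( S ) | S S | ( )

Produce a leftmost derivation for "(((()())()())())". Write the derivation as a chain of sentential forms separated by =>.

S=>(S)=>(SS)=>((S)S)=>((SS)S)=>((SSS)S)=>(((S)SS)S)=>(((SS)SS)S)=>(((()S)SS)S)=>(((()())SS)S)=>(((()())()S)S)=>(((()())()())S)=>(((()())()())())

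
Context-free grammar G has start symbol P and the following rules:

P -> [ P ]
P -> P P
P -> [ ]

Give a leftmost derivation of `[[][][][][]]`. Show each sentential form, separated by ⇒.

P ⇒ [P] ⇒ [PP] ⇒ [PPP] ⇒ [PPPP] ⇒ [PPPPP] ⇒ [[]PPPP] ⇒ [[][]PPP] ⇒ [[][][]PP] ⇒ [[][][][]P] ⇒ [[][][][][]]

P ⇒ [P]   [P -> [ P ]]
[P] ⇒ [PP]   [P -> P P]
[PP] ⇒ [PPP]   [P -> P P]
[PPP] ⇒ [PPPP]   [P -> P P]
[PPPP] ⇒ [PPPPP]   [P -> P P]
[PPPPP] ⇒ [[]PPPP]   [P -> [ ]]
[[]PPPP] ⇒ [[][]PPP]   [P -> [ ]]
[[][]PPP] ⇒ [[][][]PP]   [P -> [ ]]
[[][][]PP] ⇒ [[][][][]P]   [P -> [ ]]
[[][][][]P] ⇒ [[][][][][]]   [P -> [ ]]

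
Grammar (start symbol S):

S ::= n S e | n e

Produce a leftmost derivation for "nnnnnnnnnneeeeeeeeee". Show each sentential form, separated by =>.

S=>nSe=>nnSee=>nnnSeee=>nnnnSeeee=>nnnnnSeeeee=>nnnnnnSeeeeee=>nnnnnnnSeeeeeee=>nnnnnnnnSeeeeeeee=>nnnnnnnnnSeeeeeeeee=>nnnnnnnnnneeeeeeeeee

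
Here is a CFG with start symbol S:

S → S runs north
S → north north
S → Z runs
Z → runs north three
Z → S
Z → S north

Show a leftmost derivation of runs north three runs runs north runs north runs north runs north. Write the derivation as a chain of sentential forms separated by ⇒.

S ⇒ S runs north ⇒ S runs north runs north ⇒ S runs north runs north runs north ⇒ S runs north runs north runs north runs north ⇒ Z runs runs north runs north runs north runs north ⇒ runs north three runs runs north runs north runs north runs north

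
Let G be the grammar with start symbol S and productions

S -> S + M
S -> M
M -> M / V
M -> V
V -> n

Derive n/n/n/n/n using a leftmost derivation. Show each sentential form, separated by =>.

S => M => M/V => M/V/V => M/V/V/V => M/V/V/V/V => V/V/V/V/V => n/V/V/V/V => n/n/V/V/V => n/n/n/V/V => n/n/n/n/V => n/n/n/n/n

S => M   [S -> M]
M => M/V   [M -> M / V]
M/V => M/V/V   [M -> M / V]
M/V/V => M/V/V/V   [M -> M / V]
M/V/V/V => M/V/V/V/V   [M -> M / V]
M/V/V/V/V => V/V/V/V/V   [M -> V]
V/V/V/V/V => n/V/V/V/V   [V -> n]
n/V/V/V/V => n/n/V/V/V   [V -> n]
n/n/V/V/V => n/n/n/V/V   [V -> n]
n/n/n/V/V => n/n/n/n/V   [V -> n]
n/n/n/n/V => n/n/n/n/n   [V -> n]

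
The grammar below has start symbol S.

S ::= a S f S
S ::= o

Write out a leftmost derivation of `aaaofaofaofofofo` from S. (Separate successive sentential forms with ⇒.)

S ⇒ aSfS ⇒ aaSfSfS ⇒ aaaSfSfSfS ⇒ aaaofSfSfS ⇒ aaaofaSfSfSfS ⇒ aaaofaofSfSfS ⇒ aaaofaofaSfSfSfS ⇒ aaaofaofaofSfSfS ⇒ aaaofaofaofofSfS ⇒ aaaofaofaofofofS ⇒ aaaofaofaofofofo

S ⇒ aSfS   [S ::= a S f S]
aSfS ⇒ aaSfSfS   [S ::= a S f S]
aaSfSfS ⇒ aaaSfSfSfS   [S ::= a S f S]
aaaSfSfSfS ⇒ aaaofSfSfS   [S ::= o]
aaaofSfSfS ⇒ aaaofaSfSfSfS   [S ::= a S f S]
aaaofaSfSfSfS ⇒ aaaofaofSfSfS   [S ::= o]
aaaofaofSfSfS ⇒ aaaofaofaSfSfSfS   [S ::= a S f S]
aaaofaofaSfSfSfS ⇒ aaaofaofaofSfSfS   [S ::= o]
aaaofaofaofSfSfS ⇒ aaaofaofaofofSfS   [S ::= o]
aaaofaofaofofSfS ⇒ aaaofaofaofofofS   [S ::= o]
aaaofaofaofofofS ⇒ aaaofaofaofofofo   [S ::= o]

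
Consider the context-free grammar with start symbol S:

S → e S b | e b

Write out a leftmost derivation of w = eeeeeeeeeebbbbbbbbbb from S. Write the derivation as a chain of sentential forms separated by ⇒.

S ⇒ eSb ⇒ eeSbb ⇒ eeeSbbb ⇒ eeeeSbbbb ⇒ eeeeeSbbbbb ⇒ eeeeeeSbbbbbb ⇒ eeeeeeeSbbbbbbb ⇒ eeeeeeeeSbbbbbbbb ⇒ eeeeeeeeeSbbbbbbbbb ⇒ eeeeeeeeeebbbbbbbbbb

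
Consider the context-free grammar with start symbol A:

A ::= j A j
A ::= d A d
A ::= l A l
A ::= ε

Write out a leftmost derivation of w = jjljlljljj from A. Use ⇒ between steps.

A ⇒ jAj ⇒ jjAjj ⇒ jjlAljj ⇒ jjljAjljj ⇒ jjljlAljljj ⇒ jjljlljljj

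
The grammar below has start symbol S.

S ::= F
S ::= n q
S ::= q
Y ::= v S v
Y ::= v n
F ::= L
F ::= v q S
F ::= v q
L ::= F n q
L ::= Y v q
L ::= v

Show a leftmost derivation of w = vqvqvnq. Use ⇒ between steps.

S ⇒ F   [S ::= F]
F ⇒ vqS   [F ::= v q S]
vqS ⇒ vqF   [S ::= F]
vqF ⇒ vqL   [F ::= L]
vqL ⇒ vqFnq   [L ::= F n q]
vqFnq ⇒ vqvqSnq   [F ::= v q S]
vqvqSnq ⇒ vqvqFnq   [S ::= F]
vqvqFnq ⇒ vqvqLnq   [F ::= L]
vqvqLnq ⇒ vqvqvnq   [L ::= v]

S ⇒ F ⇒ vqS ⇒ vqF ⇒ vqL ⇒ vqFnq ⇒ vqvqSnq ⇒ vqvqFnq ⇒ vqvqLnq ⇒ vqvqvnq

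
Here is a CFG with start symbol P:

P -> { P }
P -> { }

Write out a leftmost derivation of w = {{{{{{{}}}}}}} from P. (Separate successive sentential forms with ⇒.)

P ⇒ {P} ⇒ {{P}} ⇒ {{{P}}} ⇒ {{{{P}}}} ⇒ {{{{{P}}}}} ⇒ {{{{{{P}}}}}} ⇒ {{{{{{{}}}}}}}

P ⇒ {P}   [P -> { P }]
{P} ⇒ {{P}}   [P -> { P }]
{{P}} ⇒ {{{P}}}   [P -> { P }]
{{{P}}} ⇒ {{{{P}}}}   [P -> { P }]
{{{{P}}}} ⇒ {{{{{P}}}}}   [P -> { P }]
{{{{{P}}}}} ⇒ {{{{{{P}}}}}}   [P -> { P }]
{{{{{{P}}}}}} ⇒ {{{{{{{}}}}}}}   [P -> { }]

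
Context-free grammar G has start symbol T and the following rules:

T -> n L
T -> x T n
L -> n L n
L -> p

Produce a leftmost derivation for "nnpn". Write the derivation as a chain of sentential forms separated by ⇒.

T ⇒ nL   [T -> n L]
nL ⇒ nnLn   [L -> n L n]
nnLn ⇒ nnpn   [L -> p]

T ⇒ nL ⇒ nnLn ⇒ nnpn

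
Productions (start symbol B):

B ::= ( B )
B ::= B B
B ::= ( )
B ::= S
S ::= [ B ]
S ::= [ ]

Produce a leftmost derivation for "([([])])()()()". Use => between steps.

B => BB => BBB => BBBB => (B)BBB => (S)BBB => ([B])BBB => ([(B)])BBB => ([(S)])BBB => ([([])])BBB => ([([])])()BB => ([([])])()()B => ([([])])()()()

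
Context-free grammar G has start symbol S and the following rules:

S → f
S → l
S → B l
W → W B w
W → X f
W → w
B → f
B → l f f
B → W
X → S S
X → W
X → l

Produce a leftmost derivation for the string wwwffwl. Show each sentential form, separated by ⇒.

S ⇒ Bl ⇒ Wl ⇒ WBwl ⇒ XfBwl ⇒ WfBwl ⇒ WBwfBwl ⇒ wBwfBwl ⇒ wWwfBwl ⇒ wwwfBwl ⇒ wwwffwl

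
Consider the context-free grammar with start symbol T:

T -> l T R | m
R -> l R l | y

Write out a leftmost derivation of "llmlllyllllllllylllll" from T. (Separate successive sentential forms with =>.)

T => lTR   [T -> l T R]
lTR => llTRR   [T -> l T R]
llTRR => llmRR   [T -> m]
llmRR => llmlRlR   [R -> l R l]
llmlRlR => llmllRllR   [R -> l R l]
llmllRllR => llmlllRlllR   [R -> l R l]
llmlllRlllR => llmlllylllR   [R -> y]
llmlllylllR => llmlllyllllRl   [R -> l R l]
llmlllyllllRl => llmlllylllllRll   [R -> l R l]
llmlllylllllRll => llmlllyllllllRlll   [R -> l R l]
llmlllyllllllRlll => llmlllylllllllRllll   [R -> l R l]
llmlllylllllllRllll => llmlllyllllllllRlllll   [R -> l R l]
llmlllyllllllllRlllll => llmlllyllllllllylllll   [R -> y]

T => lTR => llTRR => llmRR => llmlRlR => llmllRllR => llmlllRlllR => llmlllylllR => llmlllyllllRl => llmlllylllllRll => llmlllyllllllRlll => llmlllylllllllRllll => llmlllyllllllllRlllll => llmlllyllllllllylllll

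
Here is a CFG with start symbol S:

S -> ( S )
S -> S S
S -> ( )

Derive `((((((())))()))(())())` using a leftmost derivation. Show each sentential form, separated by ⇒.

S ⇒ (S)   [S -> ( S )]
(S) ⇒ (SS)   [S -> S S]
(SS) ⇒ (SSS)   [S -> S S]
(SSS) ⇒ ((S)SS)   [S -> ( S )]
((S)SS) ⇒ (((S))SS)   [S -> ( S )]
(((S))SS) ⇒ (((SS))SS)   [S -> S S]
(((SS))SS) ⇒ ((((S)S))SS)   [S -> ( S )]
((((S)S))SS) ⇒ (((((S))S))SS)   [S -> ( S )]
(((((S))S))SS) ⇒ ((((((S)))S))SS)   [S -> ( S )]
((((((S)))S))SS) ⇒ ((((((())))S))SS)   [S -> ( )]
((((((())))S))SS) ⇒ ((((((())))()))SS)   [S -> ( )]
((((((())))()))SS) ⇒ ((((((())))()))(S)S)   [S -> ( S )]
((((((())))()))(S)S) ⇒ ((((((())))()))(())S)   [S -> ( )]
((((((())))()))(())S) ⇒ ((((((())))()))(())())   [S -> ( )]

S ⇒ (S) ⇒ (SS) ⇒ (SSS) ⇒ ((S)SS) ⇒ (((S))SS) ⇒ (((SS))SS) ⇒ ((((S)S))SS) ⇒ (((((S))S))SS) ⇒ ((((((S)))S))SS) ⇒ ((((((())))S))SS) ⇒ ((((((())))()))SS) ⇒ ((((((())))()))(S)S) ⇒ ((((((())))()))(())S) ⇒ ((((((())))()))(())())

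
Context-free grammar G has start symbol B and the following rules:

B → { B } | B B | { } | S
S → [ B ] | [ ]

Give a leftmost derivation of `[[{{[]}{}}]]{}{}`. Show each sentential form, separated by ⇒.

B ⇒ BB ⇒ BBB ⇒ SBB ⇒ [B]BB ⇒ [S]BB ⇒ [[B]]BB ⇒ [[{B}]]BB ⇒ [[{BB}]]BB ⇒ [[{{B}B}]]BB ⇒ [[{{S}B}]]BB ⇒ [[{{[]}B}]]BB ⇒ [[{{[]}{}}]]BB ⇒ [[{{[]}{}}]]{}B ⇒ [[{{[]}{}}]]{}{}

B ⇒ BB   [B → B B]
BB ⇒ BBB   [B → B B]
BBB ⇒ SBB   [B → S]
SBB ⇒ [B]BB   [S → [ B ]]
[B]BB ⇒ [S]BB   [B → S]
[S]BB ⇒ [[B]]BB   [S → [ B ]]
[[B]]BB ⇒ [[{B}]]BB   [B → { B }]
[[{B}]]BB ⇒ [[{BB}]]BB   [B → B B]
[[{BB}]]BB ⇒ [[{{B}B}]]BB   [B → { B }]
[[{{B}B}]]BB ⇒ [[{{S}B}]]BB   [B → S]
[[{{S}B}]]BB ⇒ [[{{[]}B}]]BB   [S → [ ]]
[[{{[]}B}]]BB ⇒ [[{{[]}{}}]]BB   [B → { }]
[[{{[]}{}}]]BB ⇒ [[{{[]}{}}]]{}B   [B → { }]
[[{{[]}{}}]]{}B ⇒ [[{{[]}{}}]]{}{}   [B → { }]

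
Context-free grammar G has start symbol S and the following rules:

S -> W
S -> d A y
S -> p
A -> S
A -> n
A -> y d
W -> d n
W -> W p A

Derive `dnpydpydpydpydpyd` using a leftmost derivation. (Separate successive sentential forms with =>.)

S => W   [S -> W]
W => WpA   [W -> W p A]
WpA => WpApA   [W -> W p A]
WpApA => WpApApA   [W -> W p A]
WpApApA => WpApApApA   [W -> W p A]
WpApApApA => WpApApApApA   [W -> W p A]
WpApApApApA => dnpApApApApA   [W -> d n]
dnpApApApApA => dnpydpApApApA   [A -> y d]
dnpydpApApApA => dnpydpydpApApA   [A -> y d]
dnpydpydpApApA => dnpydpydpydpApA   [A -> y d]
dnpydpydpydpApA => dnpydpydpydpydpA   [A -> y d]
dnpydpydpydpydpA => dnpydpydpydpydpyd   [A -> y d]

S => W => WpA => WpApA => WpApApA => WpApApApA => WpApApApApA => dnpApApApApA => dnpydpApApApA => dnpydpydpApApA => dnpydpydpydpApA => dnpydpydpydpydpA => dnpydpydpydpydpyd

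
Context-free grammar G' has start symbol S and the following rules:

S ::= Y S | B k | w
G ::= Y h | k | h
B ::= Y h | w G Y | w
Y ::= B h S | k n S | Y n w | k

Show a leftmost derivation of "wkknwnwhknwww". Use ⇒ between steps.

S⇒YS⇒BhSS⇒wGYhSS⇒wkYhSS⇒wkYnwhSS⇒wkknSnwhSS⇒wkknwnwhSS⇒wkknwnwhYSS⇒wkknwnwhknSSS⇒wkknwnwhknwSS⇒wkknwnwhknwwS⇒wkknwnwhknwww

S ⇒ YS   [S ::= Y S]
YS ⇒ BhSS   [Y ::= B h S]
BhSS ⇒ wGYhSS   [B ::= w G Y]
wGYhSS ⇒ wkYhSS   [G ::= k]
wkYhSS ⇒ wkYnwhSS   [Y ::= Y n w]
wkYnwhSS ⇒ wkknSnwhSS   [Y ::= k n S]
wkknSnwhSS ⇒ wkknwnwhSS   [S ::= w]
wkknwnwhSS ⇒ wkknwnwhYSS   [S ::= Y S]
wkknwnwhYSS ⇒ wkknwnwhknSSS   [Y ::= k n S]
wkknwnwhknSSS ⇒ wkknwnwhknwSS   [S ::= w]
wkknwnwhknwSS ⇒ wkknwnwhknwwS   [S ::= w]
wkknwnwhknwwS ⇒ wkknwnwhknwww   [S ::= w]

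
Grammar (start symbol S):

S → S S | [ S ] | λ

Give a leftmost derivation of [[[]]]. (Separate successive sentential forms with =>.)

S => [S]   [S → [ S ]]
[S] => [SS]   [S → S S]
[SS] => [SSS]   [S → S S]
[SSS] => [[S]SS]   [S → [ S ]]
[[S]SS] => [[SS]SS]   [S → S S]
[[SS]SS] => [[[S]S]SS]   [S → [ S ]]
[[[S]S]SS] => [[[]S]SS]   [S → λ]
[[[]S]SS] => [[[]]SS]   [S → λ]
[[[]]SS] => [[[]]S]   [S → λ]
[[[]]S] => [[[]]]   [S → λ]

S => [S] => [SS] => [SSS] => [[S]SS] => [[SS]SS] => [[[S]S]SS] => [[[]S]SS] => [[[]]SS] => [[[]]S] => [[[]]]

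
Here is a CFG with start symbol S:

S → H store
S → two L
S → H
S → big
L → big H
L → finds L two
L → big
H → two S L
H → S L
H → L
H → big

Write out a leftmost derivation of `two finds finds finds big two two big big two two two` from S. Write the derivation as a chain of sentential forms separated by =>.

S => two L => two finds L two => two finds finds L two two => two finds finds finds L two two two => two finds finds finds big H two two two => two finds finds finds big two S L two two two => two finds finds finds big two two L L two two two => two finds finds finds big two two big L two two two => two finds finds finds big two two big big two two two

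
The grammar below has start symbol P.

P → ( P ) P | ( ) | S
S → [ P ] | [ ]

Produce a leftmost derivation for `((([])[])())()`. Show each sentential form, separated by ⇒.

P ⇒ (P)P   [P → ( P ) P]
(P)P ⇒ ((P)P)P   [P → ( P ) P]
((P)P)P ⇒ (((P)P)P)P   [P → ( P ) P]
(((P)P)P)P ⇒ (((S)P)P)P   [P → S]
(((S)P)P)P ⇒ ((([])P)P)P   [S → [ ]]
((([])P)P)P ⇒ ((([])S)P)P   [P → S]
((([])S)P)P ⇒ ((([])[])P)P   [S → [ ]]
((([])[])P)P ⇒ ((([])[])())P   [P → ( )]
((([])[])())P ⇒ ((([])[])())()   [P → ( )]

P ⇒ (P)P ⇒ ((P)P)P ⇒ (((P)P)P)P ⇒ (((S)P)P)P ⇒ ((([])P)P)P ⇒ ((([])S)P)P ⇒ ((([])[])P)P ⇒ ((([])[])())P ⇒ ((([])[])())()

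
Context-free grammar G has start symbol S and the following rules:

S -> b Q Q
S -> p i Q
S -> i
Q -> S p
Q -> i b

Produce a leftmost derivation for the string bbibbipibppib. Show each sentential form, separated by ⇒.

S⇒bQQ⇒bSpQ⇒bbQQpQ⇒bbibQpQ⇒bbibSppQ⇒bbibbQQppQ⇒bbibbSpQppQ⇒bbibbipQppQ⇒bbibbipibppQ⇒bbibbipibppib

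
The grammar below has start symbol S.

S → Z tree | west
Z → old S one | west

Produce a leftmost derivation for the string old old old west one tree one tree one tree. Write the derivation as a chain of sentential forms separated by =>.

S => Z tree   [S → Z tree]
Z tree => old S one tree   [Z → old S one]
old S one tree => old Z tree one tree   [S → Z tree]
old Z tree one tree => old old S one tree one tree   [Z → old S one]
old old S one tree one tree => old old Z tree one tree one tree   [S → Z tree]
old old Z tree one tree one tree => old old old S one tree one tree one tree   [Z → old S one]
old old old S one tree one tree one tree => old old old west one tree one tree one tree   [S → west]

S => Z tree => old S one tree => old Z tree one tree => old old S one tree one tree => old old Z tree one tree one tree => old old old S one tree one tree one tree => old old old west one tree one tree one tree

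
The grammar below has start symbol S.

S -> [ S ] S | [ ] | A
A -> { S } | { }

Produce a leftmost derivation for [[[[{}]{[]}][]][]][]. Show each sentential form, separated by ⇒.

S⇒[S]S⇒[[S]S]S⇒[[[S]S]S]S⇒[[[[S]S]S]S]S⇒[[[[A]S]S]S]S⇒[[[[{}]S]S]S]S⇒[[[[{}]A]S]S]S⇒[[[[{}]{S}]S]S]S⇒[[[[{}]{[]}]S]S]S⇒[[[[{}]{[]}][]]S]S⇒[[[[{}]{[]}][]][]]S⇒[[[[{}]{[]}][]][]][]

S ⇒ [S]S   [S -> [ S ] S]
[S]S ⇒ [[S]S]S   [S -> [ S ] S]
[[S]S]S ⇒ [[[S]S]S]S   [S -> [ S ] S]
[[[S]S]S]S ⇒ [[[[S]S]S]S]S   [S -> [ S ] S]
[[[[S]S]S]S]S ⇒ [[[[A]S]S]S]S   [S -> A]
[[[[A]S]S]S]S ⇒ [[[[{}]S]S]S]S   [A -> { }]
[[[[{}]S]S]S]S ⇒ [[[[{}]A]S]S]S   [S -> A]
[[[[{}]A]S]S]S ⇒ [[[[{}]{S}]S]S]S   [A -> { S }]
[[[[{}]{S}]S]S]S ⇒ [[[[{}]{[]}]S]S]S   [S -> [ ]]
[[[[{}]{[]}]S]S]S ⇒ [[[[{}]{[]}][]]S]S   [S -> [ ]]
[[[[{}]{[]}][]]S]S ⇒ [[[[{}]{[]}][]][]]S   [S -> [ ]]
[[[[{}]{[]}][]][]]S ⇒ [[[[{}]{[]}][]][]][]   [S -> [ ]]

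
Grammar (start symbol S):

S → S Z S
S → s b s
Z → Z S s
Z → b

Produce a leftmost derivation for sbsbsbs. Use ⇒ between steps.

S ⇒ SZS   [S → S Z S]
SZS ⇒ sbsZS   [S → s b s]
sbsZS ⇒ sbsbS   [Z → b]
sbsbS ⇒ sbsbsbs   [S → s b s]

S ⇒ SZS ⇒ sbsZS ⇒ sbsbS ⇒ sbsbsbs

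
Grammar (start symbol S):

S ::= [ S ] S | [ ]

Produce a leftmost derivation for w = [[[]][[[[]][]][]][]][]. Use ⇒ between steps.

S⇒[S]S⇒[[S]S]S⇒[[[]]S]S⇒[[[]][S]S]S⇒[[[]][[S]S]S]S⇒[[[]][[[S]S]S]S]S⇒[[[]][[[[]]S]S]S]S⇒[[[]][[[[]][]]S]S]S⇒[[[]][[[[]][]][]]S]S⇒[[[]][[[[]][]][]][]]S⇒[[[]][[[[]][]][]][]][]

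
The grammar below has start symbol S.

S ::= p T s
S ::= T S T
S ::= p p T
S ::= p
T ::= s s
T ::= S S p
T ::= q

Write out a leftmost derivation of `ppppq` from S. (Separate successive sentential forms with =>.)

S => TST   [S ::= T S T]
TST => SSpST   [T ::= S S p]
SSpST => pSpST   [S ::= p]
pSpST => pppST   [S ::= p]
pppST => ppppT   [S ::= p]
ppppT => ppppq   [T ::= q]

S=>TST=>SSpST=>pSpST=>pppST=>ppppT=>ppppq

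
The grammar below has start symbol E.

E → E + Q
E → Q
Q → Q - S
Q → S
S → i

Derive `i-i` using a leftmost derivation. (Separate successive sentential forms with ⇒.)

E⇒Q⇒Q-S⇒S-S⇒i-S⇒i-i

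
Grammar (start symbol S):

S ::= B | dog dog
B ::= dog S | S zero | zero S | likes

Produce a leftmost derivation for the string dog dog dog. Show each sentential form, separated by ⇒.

S ⇒ B ⇒ dog S ⇒ dog dog dog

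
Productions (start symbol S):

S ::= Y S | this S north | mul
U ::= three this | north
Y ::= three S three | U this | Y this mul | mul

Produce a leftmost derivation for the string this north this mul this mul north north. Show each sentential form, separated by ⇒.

S ⇒ this S north ⇒ this Y S north ⇒ this U this S north ⇒ this north this S north ⇒ this north this Y S north ⇒ this north this mul S north ⇒ this north this mul this S north north ⇒ this north this mul this mul north north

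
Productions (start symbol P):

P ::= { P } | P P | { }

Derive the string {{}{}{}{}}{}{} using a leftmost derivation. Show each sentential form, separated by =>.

P => PP   [P ::= P P]
PP => PPP   [P ::= P P]
PPP => {P}PP   [P ::= { P }]
{P}PP => {PP}PP   [P ::= P P]
{PP}PP => {PPP}PP   [P ::= P P]
{PPP}PP => {{}PP}PP   [P ::= { }]
{{}PP}PP => {{}PPP}PP   [P ::= P P]
{{}PPP}PP => {{}{}PP}PP   [P ::= { }]
{{}{}PP}PP => {{}{}{}P}PP   [P ::= { }]
{{}{}{}P}PP => {{}{}{}{}}PP   [P ::= { }]
{{}{}{}{}}PP => {{}{}{}{}}{}P   [P ::= { }]
{{}{}{}{}}{}P => {{}{}{}{}}{}{}   [P ::= { }]

P=>PP=>PPP=>{P}PP=>{PP}PP=>{PPP}PP=>{{}PP}PP=>{{}PPP}PP=>{{}{}PP}PP=>{{}{}{}P}PP=>{{}{}{}{}}PP=>{{}{}{}{}}{}P=>{{}{}{}{}}{}{}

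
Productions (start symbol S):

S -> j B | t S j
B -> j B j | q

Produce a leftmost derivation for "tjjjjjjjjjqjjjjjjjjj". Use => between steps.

S=>tSj=>tjBj=>tjjBjj=>tjjjBjjj=>tjjjjBjjjj=>tjjjjjBjjjjj=>tjjjjjjBjjjjjj=>tjjjjjjjBjjjjjjj=>tjjjjjjjjBjjjjjjjj=>tjjjjjjjjjBjjjjjjjjj=>tjjjjjjjjjqjjjjjjjjj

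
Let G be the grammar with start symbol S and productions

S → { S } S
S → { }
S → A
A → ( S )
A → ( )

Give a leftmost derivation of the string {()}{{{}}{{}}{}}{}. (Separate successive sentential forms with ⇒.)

S ⇒ {S}S   [S → { S } S]
{S}S ⇒ {A}S   [S → A]
{A}S ⇒ {()}S   [A → ( )]
{()}S ⇒ {()}{S}S   [S → { S } S]
{()}{S}S ⇒ {()}{{S}S}S   [S → { S } S]
{()}{{S}S}S ⇒ {()}{{{}}S}S   [S → { }]
{()}{{{}}S}S ⇒ {()}{{{}}{S}S}S   [S → { S } S]
{()}{{{}}{S}S}S ⇒ {()}{{{}}{{}}S}S   [S → { }]
{()}{{{}}{{}}S}S ⇒ {()}{{{}}{{}}{}}S   [S → { }]
{()}{{{}}{{}}{}}S ⇒ {()}{{{}}{{}}{}}{}   [S → { }]

S⇒{S}S⇒{A}S⇒{()}S⇒{()}{S}S⇒{()}{{S}S}S⇒{()}{{{}}S}S⇒{()}{{{}}{S}S}S⇒{()}{{{}}{{}}S}S⇒{()}{{{}}{{}}{}}S⇒{()}{{{}}{{}}{}}{}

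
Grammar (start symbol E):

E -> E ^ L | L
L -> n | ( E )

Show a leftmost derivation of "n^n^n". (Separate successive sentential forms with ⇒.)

E ⇒ E^L ⇒ E^L^L ⇒ L^L^L ⇒ n^L^L ⇒ n^n^L ⇒ n^n^n

E ⇒ E^L   [E -> E ^ L]
E^L ⇒ E^L^L   [E -> E ^ L]
E^L^L ⇒ L^L^L   [E -> L]
L^L^L ⇒ n^L^L   [L -> n]
n^L^L ⇒ n^n^L   [L -> n]
n^n^L ⇒ n^n^n   [L -> n]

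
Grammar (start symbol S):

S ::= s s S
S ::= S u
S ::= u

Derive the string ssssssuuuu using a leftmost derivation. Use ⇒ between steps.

S⇒Su⇒ssSu⇒ssssSu⇒ssssSuu⇒ssssssSuu⇒ssssssSuuu⇒ssssssuuuu

S ⇒ Su   [S ::= S u]
Su ⇒ ssSu   [S ::= s s S]
ssSu ⇒ ssssSu   [S ::= s s S]
ssssSu ⇒ ssssSuu   [S ::= S u]
ssssSuu ⇒ ssssssSuu   [S ::= s s S]
ssssssSuu ⇒ ssssssSuuu   [S ::= S u]
ssssssSuuu ⇒ ssssssuuuu   [S ::= u]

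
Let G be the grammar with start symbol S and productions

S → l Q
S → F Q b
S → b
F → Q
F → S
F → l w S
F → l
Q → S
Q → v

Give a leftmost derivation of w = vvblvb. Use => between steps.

S => FQb => QQb => SQb => FQbQb => QQbQb => vQbQb => vvbQb => vvbSb => vvblQb => vvblvb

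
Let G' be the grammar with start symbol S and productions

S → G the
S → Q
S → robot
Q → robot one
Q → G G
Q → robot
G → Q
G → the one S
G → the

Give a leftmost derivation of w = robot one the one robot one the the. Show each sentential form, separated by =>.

S => G the   [S → G the]
G the => Q the   [G → Q]
Q the => G G the   [Q → G G]
G G the => Q G the   [G → Q]
Q G the => G G G the   [Q → G G]
G G G the => Q G G the   [G → Q]
Q G G the => robot one G G the   [Q → robot one]
robot one G G the => robot one the one S G the   [G → the one S]
robot one the one S G the => robot one the one Q G the   [S → Q]
robot one the one Q G the => robot one the one robot one G the   [Q → robot one]
robot one the one robot one G the => robot one the one robot one the the   [G → the]

S => G the => Q the => G G the => Q G the => G G G the => Q G G the => robot one G G the => robot one the one S G the => robot one the one Q G the => robot one the one robot one G the => robot one the one robot one the the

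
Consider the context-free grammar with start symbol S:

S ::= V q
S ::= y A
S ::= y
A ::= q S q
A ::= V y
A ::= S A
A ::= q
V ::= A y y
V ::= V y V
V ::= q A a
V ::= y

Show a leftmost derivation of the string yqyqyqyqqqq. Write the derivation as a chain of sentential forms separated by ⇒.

S⇒yA⇒yqSq⇒yqyAq⇒yqyqSqq⇒yqyqyAqq⇒yqyqyqSqqq⇒yqyqyqyAqqq⇒yqyqyqyqqqq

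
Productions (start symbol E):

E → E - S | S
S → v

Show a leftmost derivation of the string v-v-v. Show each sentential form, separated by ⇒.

E ⇒ E-S ⇒ E-S-S ⇒ S-S-S ⇒ v-S-S ⇒ v-v-S ⇒ v-v-v

E ⇒ E-S   [E → E - S]
E-S ⇒ E-S-S   [E → E - S]
E-S-S ⇒ S-S-S   [E → S]
S-S-S ⇒ v-S-S   [S → v]
v-S-S ⇒ v-v-S   [S → v]
v-v-S ⇒ v-v-v   [S → v]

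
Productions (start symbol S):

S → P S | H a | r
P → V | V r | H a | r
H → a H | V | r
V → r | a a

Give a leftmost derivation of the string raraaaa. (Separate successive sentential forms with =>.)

S => PS => HaS => raS => raPS => rarS => rarHa => raraHa => raraVa => raraaaa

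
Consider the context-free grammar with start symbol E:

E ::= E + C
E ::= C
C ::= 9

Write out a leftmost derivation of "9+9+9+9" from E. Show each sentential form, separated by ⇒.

E ⇒ E+C ⇒ E+C+C ⇒ E+C+C+C ⇒ C+C+C+C ⇒ 9+C+C+C ⇒ 9+9+C+C ⇒ 9+9+9+C ⇒ 9+9+9+9

E ⇒ E+C   [E ::= E + C]
E+C ⇒ E+C+C   [E ::= E + C]
E+C+C ⇒ E+C+C+C   [E ::= E + C]
E+C+C+C ⇒ C+C+C+C   [E ::= C]
C+C+C+C ⇒ 9+C+C+C   [C ::= 9]
9+C+C+C ⇒ 9+9+C+C   [C ::= 9]
9+9+C+C ⇒ 9+9+9+C   [C ::= 9]
9+9+9+C ⇒ 9+9+9+9   [C ::= 9]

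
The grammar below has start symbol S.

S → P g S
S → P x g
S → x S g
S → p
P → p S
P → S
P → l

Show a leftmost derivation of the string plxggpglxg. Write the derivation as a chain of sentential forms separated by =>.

S=>PgS=>SgS=>PgSgS=>pSgSgS=>pPxggSgS=>plxggSgS=>plxggpgS=>plxggpgPxg=>plxggpglxg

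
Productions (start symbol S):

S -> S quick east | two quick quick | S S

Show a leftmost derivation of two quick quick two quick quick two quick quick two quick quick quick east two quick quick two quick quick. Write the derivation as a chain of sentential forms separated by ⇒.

S ⇒ S S ⇒ S S S ⇒ S quick east S S ⇒ S S quick east S S ⇒ S S S quick east S S ⇒ S S S S quick east S S ⇒ two quick quick S S S quick east S S ⇒ two quick quick two quick quick S S quick east S S ⇒ two quick quick two quick quick two quick quick S quick east S S ⇒ two quick quick two quick quick two quick quick two quick quick quick east S S ⇒ two quick quick two quick quick two quick quick two quick quick quick east two quick quick S ⇒ two quick quick two quick quick two quick quick two quick quick quick east two quick quick two quick quick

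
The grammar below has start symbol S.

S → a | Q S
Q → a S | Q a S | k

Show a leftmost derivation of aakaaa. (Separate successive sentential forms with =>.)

S => QS => aSS => aaS => aaQS => aakS => aakQS => aakaSS => aakaaS => aakaaa

S => QS   [S → Q S]
QS => aSS   [Q → a S]
aSS => aaS   [S → a]
aaS => aaQS   [S → Q S]
aaQS => aakS   [Q → k]
aakS => aakQS   [S → Q S]
aakQS => aakaSS   [Q → a S]
aakaSS => aakaaS   [S → a]
aakaaS => aakaaa   [S → a]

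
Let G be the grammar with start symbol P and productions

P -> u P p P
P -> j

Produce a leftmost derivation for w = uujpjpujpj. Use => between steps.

P => uPpP => uuPpPpP => uujpPpP => uujpjpP => uujpjpuPpP => uujpjpujpP => uujpjpujpj

P => uPpP   [P -> u P p P]
uPpP => uuPpPpP   [P -> u P p P]
uuPpPpP => uujpPpP   [P -> j]
uujpPpP => uujpjpP   [P -> j]
uujpjpP => uujpjpuPpP   [P -> u P p P]
uujpjpuPpP => uujpjpujpP   [P -> j]
uujpjpujpP => uujpjpujpj   [P -> j]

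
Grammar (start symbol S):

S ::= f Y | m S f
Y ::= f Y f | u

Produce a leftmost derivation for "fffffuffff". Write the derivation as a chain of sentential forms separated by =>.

S => fY => ffYf => fffYff => ffffYfff => fffffYffff => fffffuffff

S => fY   [S ::= f Y]
fY => ffYf   [Y ::= f Y f]
ffYf => fffYff   [Y ::= f Y f]
fffYff => ffffYfff   [Y ::= f Y f]
ffffYfff => fffffYffff   [Y ::= f Y f]
fffffYffff => fffffuffff   [Y ::= u]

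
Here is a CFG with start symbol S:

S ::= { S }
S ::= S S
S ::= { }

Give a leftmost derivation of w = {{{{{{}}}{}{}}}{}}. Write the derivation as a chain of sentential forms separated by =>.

S => {S} => {SS} => {{S}S} => {{{S}}S} => {{{SS}}S} => {{{{S}S}}S} => {{{{{S}}S}}S} => {{{{{{}}}S}}S} => {{{{{{}}}SS}}S} => {{{{{{}}}{}S}}S} => {{{{{{}}}{}{}}}S} => {{{{{{}}}{}{}}}{}}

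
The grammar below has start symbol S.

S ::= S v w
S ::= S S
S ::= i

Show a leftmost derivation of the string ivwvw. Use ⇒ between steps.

S⇒Svw⇒Svwvw⇒ivwvw

S ⇒ Svw   [S ::= S v w]
Svw ⇒ Svwvw   [S ::= S v w]
Svwvw ⇒ ivwvw   [S ::= i]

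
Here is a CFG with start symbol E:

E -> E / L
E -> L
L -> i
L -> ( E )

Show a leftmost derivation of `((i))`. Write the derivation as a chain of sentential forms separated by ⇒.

E ⇒ L   [E -> L]
L ⇒ (E)   [L -> ( E )]
(E) ⇒ (L)   [E -> L]
(L) ⇒ ((E))   [L -> ( E )]
((E)) ⇒ ((L))   [E -> L]
((L)) ⇒ ((i))   [L -> i]

E⇒L⇒(E)⇒(L)⇒((E))⇒((L))⇒((i))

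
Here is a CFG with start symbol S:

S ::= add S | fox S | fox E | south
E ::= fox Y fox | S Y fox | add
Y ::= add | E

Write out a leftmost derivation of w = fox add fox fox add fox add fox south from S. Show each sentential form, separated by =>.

S => fox S => fox add S => fox add fox S => fox add fox fox S => fox add fox fox add S => fox add fox fox add fox S => fox add fox fox add fox add S => fox add fox fox add fox add fox S => fox add fox fox add fox add fox south

S => fox S   [S ::= fox S]
fox S => fox add S   [S ::= add S]
fox add S => fox add fox S   [S ::= fox S]
fox add fox S => fox add fox fox S   [S ::= fox S]
fox add fox fox S => fox add fox fox add S   [S ::= add S]
fox add fox fox add S => fox add fox fox add fox S   [S ::= fox S]
fox add fox fox add fox S => fox add fox fox add fox add S   [S ::= add S]
fox add fox fox add fox add S => fox add fox fox add fox add fox S   [S ::= fox S]
fox add fox fox add fox add fox S => fox add fox fox add fox add fox south   [S ::= south]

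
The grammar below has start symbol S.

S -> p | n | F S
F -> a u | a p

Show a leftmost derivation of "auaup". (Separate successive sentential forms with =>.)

S => FS   [S -> F S]
FS => auS   [F -> a u]
auS => auFS   [S -> F S]
auFS => auauS   [F -> a u]
auauS => auaup   [S -> p]

S=>FS=>auS=>auFS=>auauS=>auaup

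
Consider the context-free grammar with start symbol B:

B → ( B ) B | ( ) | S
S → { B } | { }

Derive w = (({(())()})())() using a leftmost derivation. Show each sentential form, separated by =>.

B => (B)B => ((B)B)B => ((S)B)B => (({B})B)B => (({(B)B})B)B => (({(())B})B)B => (({(())()})B)B => (({(())()})())B => (({(())()})())()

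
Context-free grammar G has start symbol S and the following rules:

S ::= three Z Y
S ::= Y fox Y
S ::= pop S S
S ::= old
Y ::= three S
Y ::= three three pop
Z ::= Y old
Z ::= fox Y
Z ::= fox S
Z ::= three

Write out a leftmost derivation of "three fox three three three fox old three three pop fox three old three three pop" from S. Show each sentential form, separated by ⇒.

S ⇒ three Z Y   [S ::= three Z Y]
three Z Y ⇒ three fox Y Y   [Z ::= fox Y]
three fox Y Y ⇒ three fox three S Y   [Y ::= three S]
three fox three S Y ⇒ three fox three Y fox Y Y   [S ::= Y fox Y]
three fox three Y fox Y Y ⇒ three fox three three S fox Y Y   [Y ::= three S]
three fox three three S fox Y Y ⇒ three fox three three three Z Y fox Y Y   [S ::= three Z Y]
three fox three three three Z Y fox Y Y ⇒ three fox three three three fox S Y fox Y Y   [Z ::= fox S]
three fox three three three fox S Y fox Y Y ⇒ three fox three three three fox old Y fox Y Y   [S ::= old]
three fox three three three fox old Y fox Y Y ⇒ three fox three three three fox old three three pop fox Y Y   [Y ::= three three pop]
three fox three three three fox old three three pop fox Y Y ⇒ three fox three three three fox old three three pop fox three S Y   [Y ::= three S]
three fox three three three fox old three three pop fox three S Y ⇒ three fox three three three fox old three three pop fox three old Y   [S ::= old]
three fox three three three fox old three three pop fox three old Y ⇒ three fox three three three fox old three three pop fox three old three three pop   [Y ::= three three pop]

S ⇒ three Z Y ⇒ three fox Y Y ⇒ three fox three S Y ⇒ three fox three Y fox Y Y ⇒ three fox three three S fox Y Y ⇒ three fox three three three Z Y fox Y Y ⇒ three fox three three three fox S Y fox Y Y ⇒ three fox three three three fox old Y fox Y Y ⇒ three fox three three three fox old three three pop fox Y Y ⇒ three fox three three three fox old three three pop fox three S Y ⇒ three fox three three three fox old three three pop fox three old Y ⇒ three fox three three three fox old three three pop fox three old three three pop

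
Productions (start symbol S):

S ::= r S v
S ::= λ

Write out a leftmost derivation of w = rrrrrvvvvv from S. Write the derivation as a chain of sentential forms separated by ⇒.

S ⇒ rSv ⇒ rrSvv ⇒ rrrSvvv ⇒ rrrrSvvvv ⇒ rrrrrSvvvvv ⇒ rrrrrvvvvv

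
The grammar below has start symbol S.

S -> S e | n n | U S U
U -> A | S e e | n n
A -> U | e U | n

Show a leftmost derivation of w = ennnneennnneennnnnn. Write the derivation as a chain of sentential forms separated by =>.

S => USU   [S -> U S U]
USU => ASU   [U -> A]
ASU => eUSU   [A -> e U]
eUSU => ennSU   [U -> n n]
ennSU => ennUSUU   [S -> U S U]
ennUSUU => ennSeeSUU   [U -> S e e]
ennSeeSUU => ennUSUeeSUU   [S -> U S U]
ennUSUeeSUU => ennSeeSUeeSUU   [U -> S e e]
ennSeeSUeeSUU => ennnneeSUeeSUU   [S -> n n]
ennnneeSUeeSUU => ennnneennUeeSUU   [S -> n n]
ennnneennUeeSUU => ennnneennnneeSUU   [U -> n n]
ennnneennnneeSUU => ennnneennnneennUU   [S -> n n]
ennnneennnneennUU => ennnneennnneennnnU   [U -> n n]
ennnneennnneennnnU => ennnneennnneennnnnn   [U -> n n]

S => USU => ASU => eUSU => ennSU => ennUSUU => ennSeeSUU => ennUSUeeSUU => ennSeeSUeeSUU => ennnneeSUeeSUU => ennnneennUeeSUU => ennnneennnneeSUU => ennnneennnneennUU => ennnneennnneennnnU => ennnneennnneennnnnn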